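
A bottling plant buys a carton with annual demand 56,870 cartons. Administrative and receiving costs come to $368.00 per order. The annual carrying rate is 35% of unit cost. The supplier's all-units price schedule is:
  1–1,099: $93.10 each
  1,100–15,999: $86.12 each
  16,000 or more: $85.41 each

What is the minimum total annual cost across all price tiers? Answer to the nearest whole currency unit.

Holding cost per unit per year at price C is H = 0.35·C.
For each price level, check whether its EOQ is feasible; otherwise the best quantity at that price is the breakpoint.
Tier 1 ($93.10): EOQ = 1133.4 exceeds tier's upper bound 1099, so this tier is dominated.
EOQ at $86.12 = 1178.4 (feasible in tier 2): TC = 56,870×$86.12 + (56,870/1178.4)×368 + (1178.4/2)×0.35×$86.12 = $4,933,163.88.
EOQ at $85.41 = 1183.3 < 16000, so use break Q=16000: TC = 56,870×$85.41 + (56,870/16000.0)×368 + (16000.0/2)×0.35×$85.41 = $5,097,722.71.
Lowest total cost among the candidates is at Q = 1178.4.

TC* ≈ $4,933,164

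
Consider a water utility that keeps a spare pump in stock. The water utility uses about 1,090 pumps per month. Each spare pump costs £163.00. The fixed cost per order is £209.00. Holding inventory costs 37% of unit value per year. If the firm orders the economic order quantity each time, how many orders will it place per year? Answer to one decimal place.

Annual demand D = 1,090 × 12 = 13,080.
Holding cost H = 0.37 × £163.00 = £60.3100 per unit per year.
The optimal lot size = √(2DS/H) = √(2 × 13,080 × 209 / 60.31) ≈ 301.09.
Orders per year = D / Q* = 13,080 / 301.09 ≈ 43.442.

N ≈ 43.4 orders per year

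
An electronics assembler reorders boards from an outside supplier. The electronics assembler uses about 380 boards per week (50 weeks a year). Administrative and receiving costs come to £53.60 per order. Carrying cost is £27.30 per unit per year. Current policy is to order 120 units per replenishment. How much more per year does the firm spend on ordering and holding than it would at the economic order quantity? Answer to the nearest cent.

Annual demand D = 380 × 50 = 19,000.
EOQ = √(2DS/H) = √(2 × 19,000 × 53.6 / 27.3) ≈ 273.14.
Cost at Q* = (D/Q*)S + (Q*/2)H = √(2DSH) ≈ £7,456.85.
Cost at Q = 120: (19,000/120)×53.6 + (120/2)×27.3 = £8,486.67 + £1,638.00 = £10,124.67.
Excess = £10,124.67 − £7,456.85 = £2,667.81.

Extra cost ≈ £2,667.81 per year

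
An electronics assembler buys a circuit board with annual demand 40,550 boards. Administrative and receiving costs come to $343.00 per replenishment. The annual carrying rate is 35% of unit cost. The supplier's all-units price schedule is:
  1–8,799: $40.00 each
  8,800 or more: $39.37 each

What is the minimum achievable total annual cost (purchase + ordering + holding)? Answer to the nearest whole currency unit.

Holding cost per unit per year at price C is H = 0.35·C.
Evaluate total cost at each tier's feasible EOQ or, if the EOQ is below the tier, at the tier's minimum quantity.
EOQ at $40.00 = 1409.6 (feasible in tier 1): TC = 40,550×$40.00 + (40,550/1409.6)×343 + (1409.6/2)×0.35×$40.00 = $1,641,734.29.
EOQ at $39.37 = 1420.8 < 8800, so use break Q=8800: TC = 40,550×$39.37 + (40,550/8800.0)×343 + (8800.0/2)×0.35×$39.37 = $1,658,663.83.
Lowest total cost among the candidates is at Q = 1409.6.

TC* ≈ $1,641,734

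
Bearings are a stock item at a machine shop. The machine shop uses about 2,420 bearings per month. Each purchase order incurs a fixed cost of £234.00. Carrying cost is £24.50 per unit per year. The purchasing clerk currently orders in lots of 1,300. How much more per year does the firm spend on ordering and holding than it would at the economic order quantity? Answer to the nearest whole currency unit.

Annual demand D = 2,420 × 12 = 29,040.
EOQ = √(2DS/H) = √(2 × 29,040 × 234 / 24.5) ≈ 744.80.
Cost at Q* = (D/Q*)S + (Q*/2)H = √(2DSH) ≈ £18,247.54.
Cost at Q = 1,300: (29,040/1,300)×234 + (1,300/2)×24.5 = £5,227.20 + £15,925.00 = £21,152.20.
Excess = £21,152.20 − £18,247.54 = £2,904.66.

Extra cost ≈ £2,905 per year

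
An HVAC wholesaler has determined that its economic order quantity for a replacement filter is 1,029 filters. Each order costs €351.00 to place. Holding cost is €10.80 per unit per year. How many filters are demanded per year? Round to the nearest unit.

Invert the EOQ relation Q*² = 2DS/H.
From Q* = √(2DS/H): D = Q*²H / (2S) = 1,029² × 10.8 / (2 × 351) = 16289.862.

D ≈ 16,290 filters per year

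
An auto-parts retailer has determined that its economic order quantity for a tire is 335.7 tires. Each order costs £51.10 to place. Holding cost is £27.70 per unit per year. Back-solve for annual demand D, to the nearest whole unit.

D ≈ 30,544 tires per year

The basic EOQ model gives Q* = √(2DS/H); rearrange for the unknown.
From Q* = √(2DS/H): D = Q*²H / (2S) = 335.7² × 27.7 / (2 × 51.1) = 30544.397.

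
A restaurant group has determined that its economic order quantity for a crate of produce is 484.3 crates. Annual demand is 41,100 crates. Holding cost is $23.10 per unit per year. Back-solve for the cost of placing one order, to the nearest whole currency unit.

Invert the EOQ relation Q*² = 2DS/H.
From Q* = √(2DS/H): S = Q*²H / (2D) = 484.3² × 23.1 / (2 × 41,100) = 65.9127.

S ≈ $66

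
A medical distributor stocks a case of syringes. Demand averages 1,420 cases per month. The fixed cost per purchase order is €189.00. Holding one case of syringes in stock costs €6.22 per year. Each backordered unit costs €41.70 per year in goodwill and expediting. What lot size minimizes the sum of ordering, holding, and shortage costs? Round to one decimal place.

Annual demand D = 1,420 × 12 = 17,040.
With planned backorders, Q* = √(2DS/H) · √((H+B)/B).
√(2DS/H) = √(2 × 17,040 × 189 / 6.22) = 1017.620.
√((H+B)/B) = √((6.22+41.7)/41.7) = 1.0720.
Q* ≈ 1090.877.

Q* ≈ 1,090.9 cases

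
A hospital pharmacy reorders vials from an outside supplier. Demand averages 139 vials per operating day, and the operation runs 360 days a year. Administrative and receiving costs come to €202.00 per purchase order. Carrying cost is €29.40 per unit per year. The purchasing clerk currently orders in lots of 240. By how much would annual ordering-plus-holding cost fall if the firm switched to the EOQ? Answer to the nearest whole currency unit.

Extra cost ≈ €21,266 per year

Annual demand D = 139 × 360 = 50,040.
EOQ = √(2DS/H) = √(2 × 50,040 × 202 / 29.4) ≈ 829.23.
Cost at Q* = (D/Q*)S + (Q*/2)H = √(2DSH) ≈ €24,379.40.
Cost at Q = 240: (50,040/240)×202 + (240/2)×29.4 = €42,117.00 + €3,528.00 = €45,645.00.
Excess = €45,645.00 − €24,379.40 = €21,265.60.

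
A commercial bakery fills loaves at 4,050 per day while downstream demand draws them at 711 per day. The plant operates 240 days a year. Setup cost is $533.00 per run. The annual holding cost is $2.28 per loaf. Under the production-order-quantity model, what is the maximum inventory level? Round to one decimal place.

I_max ≈ 8,110.2 loaves

Annual demand D = 711 × 240 = 170,640.
Production build-up factor (1 − d/p) = 1 − 711/4,050 = 0.8244.
Q* = √(2DS / (H(1 − d/p))) = √(2 × 170,640 × 533 / (2.28 × 0.8244)).
= √(181,902,240 / 1.8797) ≈ 9837.186.
Maximum inventory = Q*(1 − d/p) = 9837.186 × 0.8244 ≈ 8110.214.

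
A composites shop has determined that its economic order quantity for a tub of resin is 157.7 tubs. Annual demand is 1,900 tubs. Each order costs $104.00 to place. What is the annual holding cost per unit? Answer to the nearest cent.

H ≈ $15.89

The basic EOQ model gives Q* = √(2DS/H); rearrange for the unknown.
From Q* = √(2DS/H): H = 2DS / Q*² = 2 × 1,900 × 104 / 157.7² = 15.8911.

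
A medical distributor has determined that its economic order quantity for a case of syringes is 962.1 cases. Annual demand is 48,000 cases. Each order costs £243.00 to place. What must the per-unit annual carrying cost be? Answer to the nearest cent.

H ≈ £25.20

Squaring Q* = √(2DS/H) gives Q*² = 2DS/H.
From Q* = √(2DS/H): H = 2DS / Q*² = 2 × 48,000 × 243 / 962.1² = 25.2021.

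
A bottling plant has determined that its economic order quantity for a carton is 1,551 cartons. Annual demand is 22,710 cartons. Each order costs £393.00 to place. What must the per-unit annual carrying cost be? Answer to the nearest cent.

H ≈ £7.42

The basic EOQ model gives Q* = √(2DS/H); rearrange for the unknown.
From Q* = √(2DS/H): H = 2DS / Q*² = 2 × 22,710 × 393 / 1,551² = 7.4202.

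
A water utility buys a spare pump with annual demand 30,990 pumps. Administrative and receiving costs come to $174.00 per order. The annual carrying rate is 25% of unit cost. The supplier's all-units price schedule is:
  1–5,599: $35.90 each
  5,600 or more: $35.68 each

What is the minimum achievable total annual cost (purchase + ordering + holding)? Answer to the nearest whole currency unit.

Holding cost per unit per year at price C is H = 0.25·C.
Candidates are each tier's EOQ (if it falls in that tier) and each price-break quantity.
EOQ at $35.90 = 1096.2 (feasible in tier 1): TC = 30,990×$35.90 + (30,990/1096.2)×174 + (1096.2/2)×0.25×$35.90 = $1,122,379.25.
EOQ at $35.68 = 1099.6 < 5600, so use break Q=5600: TC = 30,990×$35.68 + (30,990/5600.0)×174 + (5600.0/2)×0.25×$35.68 = $1,131,662.10.
Lowest total cost among the candidates is at Q = 1096.2.

TC* ≈ $1,122,379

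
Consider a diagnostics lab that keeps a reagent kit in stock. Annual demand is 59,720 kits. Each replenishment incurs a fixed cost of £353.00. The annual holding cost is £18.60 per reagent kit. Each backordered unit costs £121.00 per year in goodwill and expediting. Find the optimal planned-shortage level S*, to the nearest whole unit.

With planned backorders, Q* = √(2DS/H) · √((H+B)/B).
√(2DS/H) = √(2 × 59,720 × 353 / 18.6) = 1505.587.
√((H+B)/B) = √((18.6+121)/121) = 1.0741.
Q* ≈ 1617.170.
S* = Q* · H/(H+B) = 1617.170 × 18.6/139.6 ≈ 215.468.

S* ≈ 215 kits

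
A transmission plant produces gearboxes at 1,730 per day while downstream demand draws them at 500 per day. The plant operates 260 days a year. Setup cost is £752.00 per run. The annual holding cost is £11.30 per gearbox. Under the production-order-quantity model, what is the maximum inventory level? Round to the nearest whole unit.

Annual demand D = 500 × 260 = 130,000.
Production build-up factor (1 − d/p) = 1 − 500/1,730 = 0.7110.
Q* = √(2DS / (H(1 − d/p))) = √(2 × 130,000 × 752 / (11.3 × 0.7110)).
= √(195,520,000 / 8.0341) ≈ 4933.179.
Maximum inventory = Q*(1 − d/p) = 4933.179 × 0.7110 ≈ 3507.405.

I_max ≈ 3,507 gearboxes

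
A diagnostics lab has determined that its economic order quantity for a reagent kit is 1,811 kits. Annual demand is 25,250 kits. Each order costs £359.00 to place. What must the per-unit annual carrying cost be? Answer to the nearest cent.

Invert the EOQ relation Q*² = 2DS/H.
From Q* = √(2DS/H): H = 2DS / Q*² = 2 × 25,250 × 359 / 1,811² = 5.5278.

H ≈ £5.53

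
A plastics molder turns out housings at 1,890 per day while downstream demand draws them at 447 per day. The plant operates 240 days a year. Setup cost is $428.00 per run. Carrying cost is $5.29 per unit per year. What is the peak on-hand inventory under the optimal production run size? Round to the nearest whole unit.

I_max ≈ 3,641 housings

Annual demand D = 447 × 240 = 107,280.
Production build-up factor (1 − d/p) = 1 − 447/1,890 = 0.7635.
Q* = √(2DS / (H(1 − d/p))) = √(2 × 107,280 × 428 / (5.29 × 0.7635)).
= √(91,831,680 / 4.0389) ≈ 4768.328.
Maximum inventory = Q*(1 − d/p) = 4768.328 × 0.7635 ≈ 3640.581.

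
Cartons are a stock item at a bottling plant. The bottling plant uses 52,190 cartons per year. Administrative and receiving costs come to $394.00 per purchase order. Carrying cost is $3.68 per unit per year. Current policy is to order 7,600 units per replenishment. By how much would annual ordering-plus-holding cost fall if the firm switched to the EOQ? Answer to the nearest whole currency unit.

Extra cost ≈ $4,387 per year

EOQ = √(2DS/H) = √(2 × 52,190 × 394 / 3.68) ≈ 3342.97.
Cost at Q* = (D/Q*)S + (Q*/2)H = √(2DSH) ≈ $12,302.14.
Cost at Q = 7,600: (52,190/7,600)×394 + (7,600/2)×3.68 = $2,705.64 + $13,984.00 = $16,689.64.
Excess = $16,689.64 − $12,302.14 = $4,387.50.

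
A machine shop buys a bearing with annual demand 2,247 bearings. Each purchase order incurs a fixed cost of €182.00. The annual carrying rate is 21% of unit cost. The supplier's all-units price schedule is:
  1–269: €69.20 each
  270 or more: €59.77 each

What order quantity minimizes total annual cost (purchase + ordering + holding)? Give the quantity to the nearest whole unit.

Holding cost per unit per year at price C is H = 0.21·C.
For each price level, check whether its EOQ is feasible; otherwise the best quantity at that price is the breakpoint.
EOQ at €69.20 = 237.2 (feasible in tier 1): TC = 2,247×€69.20 + (2,247/237.2)×182 + (237.2/2)×0.21×€69.20 = €158,939.98.
EOQ at €59.77 = 255.3 < 270, so use break Q=270: TC = 2,247×€59.77 + (2,247/270.0)×182 + (270.0/2)×0.21×€59.77 = €137,512.31.
Lowest total cost is €137,512.31 at Q = 270.0.

Q* ≈ 270 bearings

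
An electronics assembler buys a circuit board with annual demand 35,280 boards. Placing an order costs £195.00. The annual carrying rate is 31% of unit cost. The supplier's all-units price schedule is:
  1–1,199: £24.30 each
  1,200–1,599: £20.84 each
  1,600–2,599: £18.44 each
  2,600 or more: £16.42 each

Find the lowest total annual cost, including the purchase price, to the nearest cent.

TC* ≈ £588,560.86

Holding cost per unit per year at price C is H = 0.31·C.
For each price level, check whether its EOQ is feasible; otherwise the best quantity at that price is the breakpoint.
Tier 1 (£24.30): EOQ = 1351.5 exceeds tier's upper bound 1199, so this tier is dominated.
EOQ at £20.84 = 1459.4 (feasible in tier 2): TC = 35,280×£20.84 + (35,280/1459.4)×195 + (1459.4/2)×0.31×£20.84 = £744,663.35.
EOQ at £18.44 = 1551.4 < 1600, so use break Q=1600: TC = 35,280×£18.44 + (35,280/1600.0)×195 + (1600.0/2)×0.31×£18.44 = £659,436.07.
EOQ at £16.42 = 1644.1 < 2600, so use break Q=2600: TC = 35,280×£16.42 + (35,280/2600.0)×195 + (2600.0/2)×0.31×£16.42 = £588,560.86.
Lowest total cost among the candidates is at Q = 2600.0.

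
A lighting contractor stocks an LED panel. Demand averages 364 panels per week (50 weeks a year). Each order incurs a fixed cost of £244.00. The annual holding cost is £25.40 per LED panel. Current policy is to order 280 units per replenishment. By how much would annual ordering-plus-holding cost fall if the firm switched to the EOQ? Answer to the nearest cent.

Annual demand D = 364 × 50 = 18,200.
EOQ = √(2DS/H) = √(2 × 18,200 × 244 / 25.4) ≈ 591.33.
Cost at Q* = (D/Q*)S + (Q*/2)H = √(2DSH) ≈ £15,019.74.
Cost at Q = 280: (18,200/280)×244 + (280/2)×25.4 = £15,860.00 + £3,556.00 = £19,416.00.
Excess = £19,416.00 − £15,019.74 = £4,396.26.

Extra cost ≈ £4,396.26 per year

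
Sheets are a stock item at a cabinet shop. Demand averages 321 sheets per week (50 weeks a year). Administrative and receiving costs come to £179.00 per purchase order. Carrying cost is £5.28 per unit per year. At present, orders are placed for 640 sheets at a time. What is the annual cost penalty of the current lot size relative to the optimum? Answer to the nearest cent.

Extra cost ≈ £670.56 per year

Annual demand D = 321 × 50 = 16,050.
EOQ = √(2DS/H) = √(2 × 16,050 × 179 / 5.28) ≈ 1043.19.
Cost at Q* = (D/Q*)S + (Q*/2)H = √(2DSH) ≈ £5,508.03.
Cost at Q = 640: (16,050/640)×179 + (640/2)×5.28 = £4,488.98 + £1,689.60 = £6,178.58.
Excess = £6,178.58 − £5,508.03 = £670.56.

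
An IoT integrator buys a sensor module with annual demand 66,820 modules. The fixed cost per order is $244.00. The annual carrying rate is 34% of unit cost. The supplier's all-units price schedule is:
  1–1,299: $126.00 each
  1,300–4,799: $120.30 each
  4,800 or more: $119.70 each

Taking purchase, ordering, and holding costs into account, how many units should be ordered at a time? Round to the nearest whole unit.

Q* ≈ 1,300 modules

Holding cost per unit per year at price C is H = 0.34·C.
For each price level, check whether its EOQ is feasible; otherwise the best quantity at that price is the breakpoint.
EOQ at $126.00 = 872.4 (feasible in tier 1): TC = 66,820×$126.00 + (66,820/872.4)×244 + (872.4/2)×0.34×$126.00 = $8,456,695.57.
EOQ at $120.30 = 892.9 < 1300, so use break Q=1300: TC = 66,820×$120.30 + (66,820/1300.0)×244 + (1300.0/2)×0.34×$120.30 = $8,077,573.90.
EOQ at $119.70 = 895.1 < 4800, so use break Q=4800: TC = 66,820×$119.70 + (66,820/4800.0)×244 + (4800.0/2)×0.34×$119.70 = $8,099,425.88.
Lowest total cost is $8,077,573.90 at Q = 1300.0.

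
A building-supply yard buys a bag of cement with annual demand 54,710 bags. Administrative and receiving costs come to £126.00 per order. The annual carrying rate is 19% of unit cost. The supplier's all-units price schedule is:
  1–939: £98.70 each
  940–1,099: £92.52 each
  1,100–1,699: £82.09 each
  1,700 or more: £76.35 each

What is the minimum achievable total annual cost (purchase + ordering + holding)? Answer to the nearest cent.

Holding cost per unit per year at price C is H = 0.19·C.
Evaluate total cost at each tier's feasible EOQ or, if the EOQ is below the tier, at the tier's minimum quantity.
EOQ at £98.70 = 857.4 (feasible in tier 1): TC = 54,710×£98.70 + (54,710/857.4)×126 + (857.4/2)×0.19×£98.70 = £5,415,956.37.
EOQ at £92.52 = 885.6 < 940, so use break Q=940: TC = 54,710×£92.52 + (54,710/940.0)×126 + (940.0/2)×0.19×£92.52 = £5,077,364.70.
EOQ at £82.09 = 940.2 < 1100, so use break Q=1100: TC = 54,710×£82.09 + (54,710/1100.0)×126 + (1100.0/2)×0.19×£82.09 = £4,505,989.09.
EOQ at £76.35 = 974.9 < 1700, so use break Q=1700: TC = 54,710×£76.35 + (54,710/1700.0)×126 + (1700.0/2)×0.19×£76.35 = £4,193,494.00.
Lowest total cost among the candidates is at Q = 1700.0.

TC* ≈ £4,193,494.00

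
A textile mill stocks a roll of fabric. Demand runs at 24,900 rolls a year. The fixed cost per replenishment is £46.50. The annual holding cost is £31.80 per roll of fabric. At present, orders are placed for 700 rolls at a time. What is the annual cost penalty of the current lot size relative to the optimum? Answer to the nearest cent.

EOQ = √(2DS/H) = √(2 × 24,900 × 46.5 / 31.8) ≈ 269.85.
Cost at Q* = (D/Q*)S + (Q*/2)H = √(2DSH) ≈ £8,581.33.
Cost at Q = 700: (24,900/700)×46.5 + (700/2)×31.8 = £1,654.07 + £11,130.00 = £12,784.07.
Excess = £12,784.07 − £8,581.33 = £4,202.74.

Extra cost ≈ £4,202.74 per year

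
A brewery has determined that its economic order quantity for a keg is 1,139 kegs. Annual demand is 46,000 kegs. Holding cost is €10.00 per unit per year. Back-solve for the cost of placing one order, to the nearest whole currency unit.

S ≈ €141

Invert the EOQ relation Q*² = 2DS/H.
From Q* = √(2DS/H): S = Q*²H / (2D) = 1,139² × 10 / (2 × 46,000) = 141.0132.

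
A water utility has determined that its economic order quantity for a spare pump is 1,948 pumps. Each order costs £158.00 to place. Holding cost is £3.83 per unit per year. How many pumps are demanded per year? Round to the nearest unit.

D ≈ 45,993 pumps per year

Invert the EOQ relation Q*² = 2DS/H.
From Q* = √(2DS/H): D = Q*²H / (2S) = 1,948² × 3.83 / (2 × 158) = 45992.773.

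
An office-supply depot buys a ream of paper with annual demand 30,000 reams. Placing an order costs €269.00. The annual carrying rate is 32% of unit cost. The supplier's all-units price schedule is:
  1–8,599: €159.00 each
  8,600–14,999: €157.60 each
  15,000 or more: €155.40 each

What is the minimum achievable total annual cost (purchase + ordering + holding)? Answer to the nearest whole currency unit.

Holding cost per unit per year at price C is H = 0.32·C.
For each price level, check whether its EOQ is feasible; otherwise the best quantity at that price is the breakpoint.
EOQ at €159.00 = 563.2 (feasible in tier 1): TC = 30,000×€159.00 + (30,000/563.2)×269 + (563.2/2)×0.32×€159.00 = €4,798,656.64.
EOQ at €157.60 = 565.7 < 8600, so use break Q=8600: TC = 30,000×€157.60 + (30,000/8600.0)×269 + (8600.0/2)×0.32×€157.60 = €4,945,795.97.
EOQ at €155.40 = 569.7 < 15000, so use break Q=15000: TC = 30,000×€155.40 + (30,000/15000.0)×269 + (15000.0/2)×0.32×€155.40 = €5,035,498.00.
Lowest total cost among the candidates is at Q = 563.2.

TC* ≈ €4,798,657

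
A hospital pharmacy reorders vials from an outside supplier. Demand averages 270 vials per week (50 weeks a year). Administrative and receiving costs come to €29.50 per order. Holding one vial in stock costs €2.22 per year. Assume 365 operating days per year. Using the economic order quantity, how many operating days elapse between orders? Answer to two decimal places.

Annual demand D = 270 × 50 = 13,500.
The optimal lot size = √(2DS/H) = √(2 × 13,500 × 29.5 / 2.22) ≈ 598.99.
Cycle time = Q*/D × 365 = 598.99 / 13,500 × 365 ≈ 16.195 days.

T ≈ 16.19 days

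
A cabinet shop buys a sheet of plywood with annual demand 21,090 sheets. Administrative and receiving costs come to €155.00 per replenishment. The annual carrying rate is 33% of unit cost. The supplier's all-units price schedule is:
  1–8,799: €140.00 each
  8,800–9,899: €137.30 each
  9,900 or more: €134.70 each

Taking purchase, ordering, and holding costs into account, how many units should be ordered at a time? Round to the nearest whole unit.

Holding cost per unit per year at price C is H = 0.33·C.
Evaluate total cost at each tier's feasible EOQ or, if the EOQ is below the tier, at the tier's minimum quantity.
EOQ at €140.00 = 376.2 (feasible in tier 1): TC = 21,090×€140.00 + (21,090/376.2)×155 + (376.2/2)×0.33×€140.00 = €2,969,979.61.
EOQ at €137.30 = 379.9 < 8800, so use break Q=8800: TC = 21,090×€137.30 + (21,090/8800.0)×155 + (8800.0/2)×0.33×€137.30 = €3,095,388.07.
EOQ at €134.70 = 383.5 < 9900, so use break Q=9900: TC = 21,090×€134.70 + (21,090/9900.0)×155 + (9900.0/2)×0.33×€134.70 = €3,061,185.65.
Lowest total cost is €2,969,979.61 at Q = 376.2.

Q* ≈ 376 sheets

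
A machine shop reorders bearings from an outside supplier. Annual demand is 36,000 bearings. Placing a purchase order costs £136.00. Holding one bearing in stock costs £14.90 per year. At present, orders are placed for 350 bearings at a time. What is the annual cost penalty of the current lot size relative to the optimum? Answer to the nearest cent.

Extra cost ≈ £4,517.13 per year

EOQ = √(2DS/H) = √(2 × 36,000 × 136 / 14.9) ≈ 810.67.
Cost at Q* = (D/Q*)S + (Q*/2)H = √(2DSH) ≈ £12,078.94.
Cost at Q = 350: (36,000/350)×136 + (350/2)×14.9 = £13,988.57 + £2,607.50 = £16,596.07.
Excess = £16,596.07 − £12,078.94 = £4,517.13.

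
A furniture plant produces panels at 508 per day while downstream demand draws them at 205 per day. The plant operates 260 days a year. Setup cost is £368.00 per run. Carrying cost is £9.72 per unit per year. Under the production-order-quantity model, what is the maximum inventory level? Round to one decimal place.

I_max ≈ 1,551.5 panels

Annual demand D = 205 × 260 = 53,300.
Production build-up factor (1 − d/p) = 1 − 205/508 = 0.5965.
Q* = √(2DS / (H(1 − d/p))) = √(2 × 53,300 × 368 / (9.72 × 0.5965)).
= √(39,228,800 / 5.7976) ≈ 2601.237.
Maximum inventory = Q*(1 − d/p) = 2601.237 × 0.5965 ≈ 1551.525.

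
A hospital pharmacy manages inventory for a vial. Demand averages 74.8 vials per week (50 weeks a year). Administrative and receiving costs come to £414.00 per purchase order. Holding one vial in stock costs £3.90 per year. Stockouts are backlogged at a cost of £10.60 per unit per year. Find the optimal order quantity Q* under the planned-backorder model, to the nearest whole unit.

Q* ≈ 1,042 vials

Annual demand D = 74.8 × 50 = 3,740.
With planned backorders, Q* = √(2DS/H) · √((H+B)/B).
√(2DS/H) = √(2 × 3,740 × 414 / 3.9) = 891.084.
√((H+B)/B) = √((3.9+10.6)/10.6) = 1.1696.
Q* ≈ 1042.197.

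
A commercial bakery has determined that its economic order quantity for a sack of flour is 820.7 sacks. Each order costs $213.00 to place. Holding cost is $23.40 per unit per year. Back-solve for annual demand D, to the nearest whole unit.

D ≈ 36,998 sacks per year

The basic EOQ model gives Q* = √(2DS/H); rearrange for the unknown.
From Q* = √(2DS/H): D = Q*²H / (2S) = 820.7² × 23.4 / (2 × 213) = 36997.734.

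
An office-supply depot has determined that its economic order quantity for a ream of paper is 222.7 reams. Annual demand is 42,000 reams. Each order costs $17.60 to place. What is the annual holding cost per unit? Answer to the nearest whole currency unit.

H ≈ $30

Invert the EOQ relation Q*² = 2DS/H.
From Q* = √(2DS/H): H = 2DS / Q*² = 2 × 42,000 × 17.6 / 222.7² = 29.8093.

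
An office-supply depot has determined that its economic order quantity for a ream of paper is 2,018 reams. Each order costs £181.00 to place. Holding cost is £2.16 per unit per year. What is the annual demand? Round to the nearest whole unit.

D ≈ 24,299 reams per year

Squaring Q* = √(2DS/H) gives Q*² = 2DS/H.
From Q* = √(2DS/H): D = Q*²H / (2S) = 2,018² × 2.16 / (2 × 181) = 24298.950.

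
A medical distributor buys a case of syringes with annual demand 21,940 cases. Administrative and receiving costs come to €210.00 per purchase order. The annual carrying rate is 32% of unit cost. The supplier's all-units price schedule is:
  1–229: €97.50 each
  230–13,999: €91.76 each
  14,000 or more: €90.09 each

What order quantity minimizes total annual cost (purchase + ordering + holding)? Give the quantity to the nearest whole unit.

Q* ≈ 560 cases

Holding cost per unit per year at price C is H = 0.32·C.
For each price level, check whether its EOQ is feasible; otherwise the best quantity at that price is the breakpoint.
Tier 1 (€97.50): EOQ = 543.5 exceeds tier's upper bound 229, so this tier is dominated.
EOQ at €91.76 = 560.2 (feasible in tier 2): TC = 21,940×€91.76 + (21,940/560.2)×210 + (560.2/2)×0.32×€91.76 = €2,029,663.59.
EOQ at €90.09 = 565.4 < 14000, so use break Q=14000: TC = 21,940×€90.09 + (21,940/14000.0)×210 + (14000.0/2)×0.32×€90.09 = €2,178,705.30.
Lowest total cost is €2,029,663.59 at Q = 560.2.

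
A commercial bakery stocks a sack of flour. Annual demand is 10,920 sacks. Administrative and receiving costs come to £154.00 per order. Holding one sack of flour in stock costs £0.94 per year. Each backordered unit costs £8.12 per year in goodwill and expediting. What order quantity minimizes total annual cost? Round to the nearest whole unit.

Q* ≈ 1,998 sacks

With planned backorders, Q* = √(2DS/H) · √((H+B)/B).
√(2DS/H) = √(2 × 10,920 × 154 / 0.94) = 1891.571.
√((H+B)/B) = √((0.94+8.12)/8.12) = 1.0563.
Q* ≈ 1998.061.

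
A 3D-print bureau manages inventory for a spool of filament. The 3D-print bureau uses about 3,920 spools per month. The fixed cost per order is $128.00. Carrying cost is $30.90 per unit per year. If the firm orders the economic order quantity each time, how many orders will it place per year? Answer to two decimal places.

Annual demand D = 3,920 × 12 = 47,040.
The optimal lot size = √(2DS/H) = √(2 × 47,040 × 128 / 30.9) ≈ 624.27.
Orders per year = D / Q* = 47,040 / 624.27 ≈ 75.352.

N ≈ 75.35 orders per year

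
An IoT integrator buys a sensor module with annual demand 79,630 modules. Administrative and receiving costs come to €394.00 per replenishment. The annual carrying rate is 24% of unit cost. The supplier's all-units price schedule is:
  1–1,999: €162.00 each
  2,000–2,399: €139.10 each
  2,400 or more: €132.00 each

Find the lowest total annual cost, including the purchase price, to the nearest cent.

TC* ≈ €10,562,248.59

Holding cost per unit per year at price C is H = 0.24·C.
Evaluate total cost at each tier's feasible EOQ or, if the EOQ is below the tier, at the tier's minimum quantity.
EOQ at €162.00 = 1270.4 (feasible in tier 1): TC = 79,630×€162.00 + (79,630/1270.4)×394 + (1270.4/2)×0.24×€162.00 = €12,949,452.91.
EOQ at €139.10 = 1371.0 < 2000, so use break Q=2000: TC = 79,630×€139.10 + (79,630/2000.0)×394 + (2000.0/2)×0.24×€139.10 = €11,125,604.11.
EOQ at €132.00 = 1407.4 < 2400, so use break Q=2400: TC = 79,630×€132.00 + (79,630/2400.0)×394 + (2400.0/2)×0.24×€132.00 = €10,562,248.59.
Lowest total cost among the candidates is at Q = 2400.0.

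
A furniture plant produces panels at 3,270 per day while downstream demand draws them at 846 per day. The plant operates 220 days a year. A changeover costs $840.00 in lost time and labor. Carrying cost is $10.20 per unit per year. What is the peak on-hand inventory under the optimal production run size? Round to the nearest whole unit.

Annual demand D = 846 × 220 = 186,120.
Production build-up factor (1 − d/p) = 1 − 846/3,270 = 0.7413.
Q* = √(2DS / (H(1 − d/p))) = √(2 × 186,120 × 840 / (10.2 × 0.7413)).
= √(312,681,600 / 7.5611) ≈ 6430.706.
Maximum inventory = Q*(1 − d/p) = 6430.706 × 0.7413 ≈ 4766.982.

I_max ≈ 4,767 panels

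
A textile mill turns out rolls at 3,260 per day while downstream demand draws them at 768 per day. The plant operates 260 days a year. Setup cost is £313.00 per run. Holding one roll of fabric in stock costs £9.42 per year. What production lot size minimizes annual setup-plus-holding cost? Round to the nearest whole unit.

Annual demand D = 768 × 260 = 199,680.
Production build-up factor (1 − d/p) = 1 − 768/3,260 = 0.7644.
Q* = √(2DS / (H(1 − d/p))) = √(2 × 199,680 × 313 / (9.42 × 0.7644)).
= √(124,999,680 / 7.2008) ≈ 4166.427.

Q* ≈ 4,166 rolls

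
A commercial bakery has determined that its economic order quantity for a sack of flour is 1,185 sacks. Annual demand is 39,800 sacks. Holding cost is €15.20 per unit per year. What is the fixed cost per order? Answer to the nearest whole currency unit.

S ≈ €268

Squaring Q* = √(2DS/H) gives Q*² = 2DS/H.
From Q* = √(2DS/H): S = Q*²H / (2D) = 1,185² × 15.2 / (2 × 39,800) = 268.1435.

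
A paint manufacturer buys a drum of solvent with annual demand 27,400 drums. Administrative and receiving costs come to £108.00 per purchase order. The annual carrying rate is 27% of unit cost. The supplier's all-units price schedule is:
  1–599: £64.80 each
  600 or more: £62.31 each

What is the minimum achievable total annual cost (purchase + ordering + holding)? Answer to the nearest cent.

Holding cost per unit per year at price C is H = 0.27·C.
Candidates are each tier's EOQ (if it falls in that tier) and each price-break quantity.
EOQ at £64.80 = 581.6 (feasible in tier 1): TC = 27,400×£64.80 + (27,400/581.6)×108 + (581.6/2)×0.27×£64.80 = £1,785,695.87.
EOQ at £62.31 = 593.1 < 600, so use break Q=600: TC = 27,400×£62.31 + (27,400/600.0)×108 + (600.0/2)×0.27×£62.31 = £1,717,273.11.
Lowest total cost among the candidates is at Q = 600.0.

TC* ≈ £1,717,273.11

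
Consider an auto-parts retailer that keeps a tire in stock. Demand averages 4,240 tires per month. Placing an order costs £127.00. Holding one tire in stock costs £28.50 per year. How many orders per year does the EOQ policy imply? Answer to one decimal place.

N ≈ 75.6 orders per year

Annual demand D = 4,240 × 12 = 50,880.
EOQ = √(2DS/H) = √(2 × 50,880 × 127 / 28.5) ≈ 673.39.
Orders per year = D / Q* = 50,880 / 673.39 ≈ 75.558.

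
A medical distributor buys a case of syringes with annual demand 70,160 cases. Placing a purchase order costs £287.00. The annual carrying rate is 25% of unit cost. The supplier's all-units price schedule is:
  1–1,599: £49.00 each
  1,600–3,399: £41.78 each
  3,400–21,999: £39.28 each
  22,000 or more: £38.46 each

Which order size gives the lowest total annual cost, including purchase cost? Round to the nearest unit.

Holding cost per unit per year at price C is H = 0.25·C.
Candidates are each tier's EOQ (if it falls in that tier) and each price-break quantity.
Tier 1 (£49.00): EOQ = 1813.1 exceeds tier's upper bound 1599, so this tier is dominated.
EOQ at £41.78 = 1963.6 (feasible in tier 2): TC = 70,160×£41.78 + (70,160/1963.6)×287 + (1963.6/2)×0.25×£41.78 = £2,951,794.29.
EOQ at £39.28 = 2025.1 < 3400, so use break Q=3400: TC = 70,160×£39.28 + (70,160/3400.0)×287 + (3400.0/2)×0.25×£39.28 = £2,778,501.13.
EOQ at £38.46 = 2046.6 < 22000, so use break Q=22000: TC = 70,160×£38.46 + (70,160/22000.0)×287 + (22000.0/2)×0.25×£38.46 = £2,805,033.87.
Lowest total cost is £2,778,501.13 at Q = 3400.0.

Q* ≈ 3,400 cases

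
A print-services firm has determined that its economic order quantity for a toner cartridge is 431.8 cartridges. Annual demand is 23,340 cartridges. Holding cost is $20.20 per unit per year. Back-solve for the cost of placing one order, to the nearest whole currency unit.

S ≈ $81

Squaring Q* = √(2DS/H) gives Q*² = 2DS/H.
From Q* = √(2DS/H): S = Q*²H / (2D) = 431.8² × 20.2 / (2 × 23,340) = 80.6837.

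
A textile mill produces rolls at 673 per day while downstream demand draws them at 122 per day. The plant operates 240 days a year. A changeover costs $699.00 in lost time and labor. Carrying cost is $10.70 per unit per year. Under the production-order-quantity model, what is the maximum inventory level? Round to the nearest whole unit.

Annual demand D = 122 × 240 = 29,280.
Production build-up factor (1 − d/p) = 1 − 122/673 = 0.8187.
Q* = √(2DS / (H(1 − d/p))) = √(2 × 29,280 × 699 / (10.7 × 0.8187)).
= √(40,933,440 / 8.7603) ≈ 2161.618.
Maximum inventory = Q*(1 − d/p) = 2161.618 × 0.8187 ≈ 1769.765.

I_max ≈ 1,770 rolls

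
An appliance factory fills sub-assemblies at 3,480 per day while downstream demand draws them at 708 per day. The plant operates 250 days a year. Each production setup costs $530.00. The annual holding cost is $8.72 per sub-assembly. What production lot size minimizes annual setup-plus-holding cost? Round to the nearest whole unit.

Annual demand D = 708 × 250 = 177,000.
Production build-up factor (1 − d/p) = 1 − 708/3,480 = 0.7966.
Q* = √(2DS / (H(1 − d/p))) = √(2 × 177,000 × 530 / (8.72 × 0.7966)).
= √(187,620,000 / 6.9459) ≈ 5197.259.

Q* ≈ 5,197 sub-assemblies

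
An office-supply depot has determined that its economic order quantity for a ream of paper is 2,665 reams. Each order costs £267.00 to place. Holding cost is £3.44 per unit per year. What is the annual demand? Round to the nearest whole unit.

D ≈ 45,752 reams per year

The basic EOQ model gives Q* = √(2DS/H); rearrange for the unknown.
From Q* = √(2DS/H): D = Q*²H / (2S) = 2,665² × 3.44 / (2 × 267) = 45752.161.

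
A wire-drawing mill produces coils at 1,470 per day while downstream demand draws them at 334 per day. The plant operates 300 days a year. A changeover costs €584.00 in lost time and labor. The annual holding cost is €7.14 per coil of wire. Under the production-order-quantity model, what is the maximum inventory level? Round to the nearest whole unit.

Annual demand D = 334 × 300 = 100,200.
Production build-up factor (1 − d/p) = 1 − 334/1,470 = 0.7728.
Q* = √(2DS / (H(1 − d/p))) = √(2 × 100,200 × 584 / (7.14 × 0.7728)).
= √(117,033,600 / 5.5177) ≈ 4605.488.
Maximum inventory = Q*(1 − d/p) = 4605.488 × 0.7728 ≈ 3559.071.

I_max ≈ 3,559 coils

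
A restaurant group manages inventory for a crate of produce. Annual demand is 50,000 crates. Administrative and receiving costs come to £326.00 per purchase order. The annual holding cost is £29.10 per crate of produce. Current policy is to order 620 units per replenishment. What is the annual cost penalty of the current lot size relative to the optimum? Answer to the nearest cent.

EOQ = √(2DS/H) = √(2 × 50,000 × 326 / 29.1) ≈ 1058.43.
Cost at Q* = (D/Q*)S + (Q*/2)H = √(2DSH) ≈ £30,800.32.
Cost at Q = 620: (50,000/620)×326 + (620/2)×29.1 = £26,290.32 + £9,021.00 = £35,311.32.
Excess = £35,311.32 − £30,800.32 = £4,511.00.

Extra cost ≈ £4,511.00 per year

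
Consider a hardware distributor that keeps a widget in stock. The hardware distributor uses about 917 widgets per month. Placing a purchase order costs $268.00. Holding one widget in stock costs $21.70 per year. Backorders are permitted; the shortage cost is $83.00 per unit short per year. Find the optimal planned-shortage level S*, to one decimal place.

S* ≈ 121.4 widgets

Annual demand D = 917 × 12 = 11,004.
With planned backorders, Q* = √(2DS/H) · √((H+B)/B).
√(2DS/H) = √(2 × 11,004 × 268 / 21.7) = 521.348.
√((H+B)/B) = √((21.7+83)/83) = 1.1231.
Q* ≈ 585.547.
S* = Q* · H/(H+B) = 585.547 × 21.7/104.7 ≈ 121.360.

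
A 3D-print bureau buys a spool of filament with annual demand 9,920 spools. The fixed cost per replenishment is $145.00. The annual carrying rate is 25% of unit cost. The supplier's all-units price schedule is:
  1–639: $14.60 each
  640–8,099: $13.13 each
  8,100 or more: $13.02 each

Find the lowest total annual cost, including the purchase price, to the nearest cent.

TC* ≈ $133,322.56

Holding cost per unit per year at price C is H = 0.25·C.
Candidates are each tier's EOQ (if it falls in that tier) and each price-break quantity.
Tier 1 ($14.60): EOQ = 887.8 exceeds tier's upper bound 639, so this tier is dominated.
EOQ at $13.13 = 936.2 (feasible in tier 2): TC = 9,920×$13.13 + (9,920/936.2)×145 + (936.2/2)×0.25×$13.13 = $133,322.56.
EOQ at $13.02 = 940.1 < 8100, so use break Q=8100: TC = 9,920×$13.02 + (9,920/8100.0)×145 + (8100.0/2)×0.25×$13.02 = $142,518.73.
Lowest total cost among the candidates is at Q = 936.2.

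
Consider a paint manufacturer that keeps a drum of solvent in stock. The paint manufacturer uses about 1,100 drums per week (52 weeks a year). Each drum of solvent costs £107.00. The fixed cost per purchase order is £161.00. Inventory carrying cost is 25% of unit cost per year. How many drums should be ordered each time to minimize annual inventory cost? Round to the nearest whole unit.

Annual demand D = 1,100 × 52 = 57,200.
Holding cost H = 0.25 × £107.00 = £26.7500 per unit per year.
EOQ = √(2DS / H) = √(2 × 57,200 × 161 / 26.75).
= √(18,418,400 / 26.75) = √688,538.3178 ≈ 829.782.

Q* ≈ 830 drums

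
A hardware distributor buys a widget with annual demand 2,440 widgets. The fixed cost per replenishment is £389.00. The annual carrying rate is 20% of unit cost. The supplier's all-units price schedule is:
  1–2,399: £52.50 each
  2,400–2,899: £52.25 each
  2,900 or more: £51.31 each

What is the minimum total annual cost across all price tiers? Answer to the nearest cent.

Holding cost per unit per year at price C is H = 0.20·C.
Candidates are each tier's EOQ (if it falls in that tier) and each price-break quantity.
EOQ at £52.50 = 425.2 (feasible in tier 1): TC = 2,440×£52.50 + (2,440/425.2)×389 + (425.2/2)×0.20×£52.50 = £132,564.57.
EOQ at £52.25 = 426.2 < 2400, so use break Q=2400: TC = 2,440×£52.25 + (2,440/2400.0)×389 + (2400.0/2)×0.20×£52.25 = £140,425.48.
EOQ at £51.31 = 430.1 < 2900, so use break Q=2900: TC = 2,440×£51.31 + (2,440/2900.0)×389 + (2900.0/2)×0.20×£51.31 = £140,403.60.
Lowest total cost among the candidates is at Q = 425.2.

TC* ≈ £132,564.57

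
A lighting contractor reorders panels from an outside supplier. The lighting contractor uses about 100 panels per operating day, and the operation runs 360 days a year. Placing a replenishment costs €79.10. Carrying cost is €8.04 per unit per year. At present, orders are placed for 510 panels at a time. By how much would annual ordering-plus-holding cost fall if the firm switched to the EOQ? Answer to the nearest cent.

Annual demand D = 100 × 360 = 36,000.
EOQ = √(2DS/H) = √(2 × 36,000 × 79.1 / 8.04) ≈ 841.64.
Cost at Q* = (D/Q*)S + (Q*/2)H = √(2DSH) ≈ €6,766.79.
Cost at Q = 510: (36,000/510)×79.1 + (510/2)×8.04 = €5,583.53 + €2,050.20 = €7,633.73.
Excess = €7,633.73 − €6,766.79 = €866.94.

Extra cost ≈ €866.94 per year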